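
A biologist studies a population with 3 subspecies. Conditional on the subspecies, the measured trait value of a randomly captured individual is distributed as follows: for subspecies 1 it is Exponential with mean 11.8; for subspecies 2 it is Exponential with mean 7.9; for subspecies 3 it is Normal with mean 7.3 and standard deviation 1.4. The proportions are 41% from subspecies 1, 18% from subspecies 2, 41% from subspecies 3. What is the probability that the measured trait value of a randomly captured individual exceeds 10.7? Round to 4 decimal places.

Conditional on each subspecies, P(X > 10.7): 1: 0.403823; 2: 0.258094; 3: 0.00757922.
By total probability, P(X > 10.7) = 0.41·0.403823 + 0.18·0.258094 + 0.41·0.00757922 = 0.215132.

0.2151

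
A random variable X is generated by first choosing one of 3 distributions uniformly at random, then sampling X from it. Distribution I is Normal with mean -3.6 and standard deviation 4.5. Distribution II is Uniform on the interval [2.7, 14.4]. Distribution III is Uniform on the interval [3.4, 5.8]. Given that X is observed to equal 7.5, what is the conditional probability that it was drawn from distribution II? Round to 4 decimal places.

Likelihoods f(7.5 | ·): I: 0.00423133; II: 0.0854701; III: 0.
Posterior ∝ prior × likelihood. Numerator for II: 0.333333·0.0854701 = 0.02849.
Normalizing constant: 0.333333·0.00423133 + 0.333333·0.0854701 + 0.333333·0 = 0.0299005.
P(II | observation) = 0.02849 / 0.0299005 = 0.952829.

0.9528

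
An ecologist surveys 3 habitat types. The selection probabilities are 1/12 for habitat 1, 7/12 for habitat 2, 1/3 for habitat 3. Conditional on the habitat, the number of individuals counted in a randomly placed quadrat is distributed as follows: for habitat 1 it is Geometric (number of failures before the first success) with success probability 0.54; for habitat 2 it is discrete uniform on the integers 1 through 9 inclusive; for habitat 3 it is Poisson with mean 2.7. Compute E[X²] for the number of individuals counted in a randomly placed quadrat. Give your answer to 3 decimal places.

21.994

For each component E[X²] = Var + (mean)², giving 1: 2.30316; 2: 31.6667; 3: 9.99.
Overall E[X²] = 0.0833333·2.30316 + 0.583333·31.6667 + 0.333333·9.99 = 21.9942.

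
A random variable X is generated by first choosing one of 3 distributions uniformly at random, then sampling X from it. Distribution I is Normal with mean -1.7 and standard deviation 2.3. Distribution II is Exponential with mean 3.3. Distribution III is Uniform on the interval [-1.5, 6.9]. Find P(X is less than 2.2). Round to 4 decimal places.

Conditional on each component, P(X < 2.2): I: 0.955024; II: 0.486583; III: 0.440476.
By total probability, P(X < 2.2) = 0.333333·0.955024 + 0.333333·0.486583 + 0.333333·0.440476 = 0.627361.

0.6274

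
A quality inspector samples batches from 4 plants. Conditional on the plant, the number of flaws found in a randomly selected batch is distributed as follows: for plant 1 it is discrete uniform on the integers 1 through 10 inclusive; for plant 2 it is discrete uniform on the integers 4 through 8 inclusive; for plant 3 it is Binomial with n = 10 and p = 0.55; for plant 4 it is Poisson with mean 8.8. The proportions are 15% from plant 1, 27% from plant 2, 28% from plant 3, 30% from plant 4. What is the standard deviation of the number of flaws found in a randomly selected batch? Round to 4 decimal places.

2.6794

Per component, 1: μ=5.5, E[X²]=38.5; 2: μ=6, E[X²]=38; 3: μ=5.5, E[X²]=32.725; 4: μ=8.8, E[X²]=86.24.
E[X] = 0.15·5.5 + 0.27·6 + 0.28·5.5 + 0.3·8.8 = 6.625.
E[X²] = 0.15·38.5 + 0.27·38 + 0.28·32.725 + 0.3·86.24 = 51.07.
Var(X) = E[X²] − (E[X])² = 51.07 − 43.8906 = 7.17938.
SD(X) = √7.17938 = 2.67944.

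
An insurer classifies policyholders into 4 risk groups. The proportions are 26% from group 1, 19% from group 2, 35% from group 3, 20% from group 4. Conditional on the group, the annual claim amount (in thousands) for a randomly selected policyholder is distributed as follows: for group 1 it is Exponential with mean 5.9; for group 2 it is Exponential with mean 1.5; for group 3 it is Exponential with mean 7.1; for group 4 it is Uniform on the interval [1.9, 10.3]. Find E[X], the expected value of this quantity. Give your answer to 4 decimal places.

5.5240

Component means — 1: 5.9; 2: 1.5; 3: 7.1; 4: 6.1.
E[X] = 0.26·5.9 + 0.19·1.5 + 0.35·7.1 + 0.2·6.1 = 5.524.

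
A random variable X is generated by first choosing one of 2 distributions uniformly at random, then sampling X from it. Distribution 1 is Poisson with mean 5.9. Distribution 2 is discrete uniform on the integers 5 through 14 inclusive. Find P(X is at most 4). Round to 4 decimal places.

Conditional on each component, P(X ≤ 4): 1: 0.298665; 2: 0.
By total probability, P(X ≤ 4) = 0.5·0.298665 + 0.5·0 = 0.149332.

0.1493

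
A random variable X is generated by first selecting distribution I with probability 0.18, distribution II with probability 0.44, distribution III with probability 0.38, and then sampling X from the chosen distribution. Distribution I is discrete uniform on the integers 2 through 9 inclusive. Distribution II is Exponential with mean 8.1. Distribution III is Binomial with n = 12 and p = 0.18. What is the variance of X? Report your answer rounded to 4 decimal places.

Per component, I: μ=5.5, E[X²]=35.5; II: μ=8.1, E[X²]=131.22; III: μ=2.16, E[X²]=6.4368.
E[X] = 0.18·5.5 + 0.44·8.1 + 0.38·2.16 = 5.3748.
E[X²] = 0.18·35.5 + 0.44·131.22 + 0.38·6.4368 = 66.5728.
Var(X) = E[X²] − (E[X])² = 66.5728 − 28.8885 = 37.6843.

37.6843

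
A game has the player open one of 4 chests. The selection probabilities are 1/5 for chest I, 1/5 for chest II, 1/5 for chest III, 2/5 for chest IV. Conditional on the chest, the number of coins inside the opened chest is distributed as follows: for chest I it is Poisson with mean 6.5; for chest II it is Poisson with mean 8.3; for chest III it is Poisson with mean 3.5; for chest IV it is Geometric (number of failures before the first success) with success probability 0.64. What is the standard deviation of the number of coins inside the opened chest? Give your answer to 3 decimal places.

Per component, I: μ=6.5, E[X²]=48.75; II: μ=8.3, E[X²]=77.19; III: μ=3.5, E[X²]=15.75; IV: μ=0.5625, E[X²]=1.19531.
E[X] = 0.2·6.5 + 0.2·8.3 + 0.2·3.5 + 0.4·0.5625 = 3.885.
E[X²] = 0.2·48.75 + 0.2·77.19 + 0.2·15.75 + 0.4·1.19531 = 28.8161.
Var(X) = E[X²] − (E[X])² = 28.8161 − 15.0932 = 13.7229.
SD(X) = √13.7229 = 3.70444.

3.704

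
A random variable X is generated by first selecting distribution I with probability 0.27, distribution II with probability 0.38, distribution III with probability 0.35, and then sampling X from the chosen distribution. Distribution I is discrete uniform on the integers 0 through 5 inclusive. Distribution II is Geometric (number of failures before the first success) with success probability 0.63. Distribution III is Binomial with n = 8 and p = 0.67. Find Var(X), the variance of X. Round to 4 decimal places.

5.9387

Per component, I: μ=2.5, E[X²]=9.16667; II: μ=0.587302, E[X²]=1.27715; III: μ=5.36, E[X²]=30.4984.
E[X] = 0.27·2.5 + 0.38·0.587302 + 0.35·5.36 = 2.77417.
E[X²] = 0.27·9.16667 + 0.38·1.27715 + 0.35·30.4984 = 13.6348.
Var(X) = E[X²] − (E[X])² = 13.6348 − 7.69604 = 5.93871.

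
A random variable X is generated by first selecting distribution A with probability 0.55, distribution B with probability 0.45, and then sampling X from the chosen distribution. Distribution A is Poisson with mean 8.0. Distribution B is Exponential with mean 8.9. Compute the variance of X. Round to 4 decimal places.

Per component, A: μ=8, E[X²]=72; B: μ=8.9, E[X²]=158.42.
E[X] = 0.55·8 + 0.45·8.9 = 8.405.
E[X²] = 0.55·72 + 0.45·158.42 = 110.889.
Var(X) = E[X²] − (E[X])² = 110.889 − 70.644 = 40.245.

40.2450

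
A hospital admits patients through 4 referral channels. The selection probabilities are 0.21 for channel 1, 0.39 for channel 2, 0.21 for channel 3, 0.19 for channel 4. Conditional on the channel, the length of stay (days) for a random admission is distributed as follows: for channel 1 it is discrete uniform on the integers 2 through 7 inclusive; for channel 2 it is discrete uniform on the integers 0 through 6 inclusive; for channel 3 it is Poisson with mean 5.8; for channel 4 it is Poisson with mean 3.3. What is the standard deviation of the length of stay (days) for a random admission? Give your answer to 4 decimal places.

2.2873

Per component, 1: μ=4.5, E[X²]=23.1667; 2: μ=3, E[X²]=13; 3: μ=5.8, E[X²]=39.44; 4: μ=3.3, E[X²]=14.19.
E[X] = 0.21·4.5 + 0.39·3 + 0.21·5.8 + 0.19·3.3 = 3.96.
E[X²] = 0.21·23.1667 + 0.39·13 + 0.21·39.44 + 0.19·14.19 = 20.9135.
Var(X) = E[X²] − (E[X])² = 20.9135 − 15.6816 = 5.2319.
SD(X) = √5.2319 = 2.28733.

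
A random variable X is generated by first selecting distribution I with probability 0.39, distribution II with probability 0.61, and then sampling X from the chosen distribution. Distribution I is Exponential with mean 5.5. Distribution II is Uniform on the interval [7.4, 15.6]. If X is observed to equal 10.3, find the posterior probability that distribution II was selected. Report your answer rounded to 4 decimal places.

Likelihoods f(10.3 | ·): I: 0.0279462; II: 0.121951.
Posterior ∝ prior × likelihood. Numerator for II: 0.61·0.121951 = 0.0743902.
Normalizing constant: 0.39·0.0279462 + 0.61·0.121951 = 0.0852892.
P(II | observation) = 0.0743902 / 0.0852892 = 0.872211.

0.8722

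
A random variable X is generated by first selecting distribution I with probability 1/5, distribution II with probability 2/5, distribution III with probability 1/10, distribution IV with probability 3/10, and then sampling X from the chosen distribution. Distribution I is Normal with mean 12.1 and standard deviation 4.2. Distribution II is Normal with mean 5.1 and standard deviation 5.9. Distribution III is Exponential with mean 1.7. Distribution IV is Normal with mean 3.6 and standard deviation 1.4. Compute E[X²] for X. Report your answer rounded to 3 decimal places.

62.192

For each component E[X²] = Var + (mean)², giving I: 164.05; II: 60.82; III: 5.78; IV: 14.92.
Overall E[X²] = 0.2·164.05 + 0.4·60.82 + 0.1·5.78 + 0.3·14.92 = 62.192.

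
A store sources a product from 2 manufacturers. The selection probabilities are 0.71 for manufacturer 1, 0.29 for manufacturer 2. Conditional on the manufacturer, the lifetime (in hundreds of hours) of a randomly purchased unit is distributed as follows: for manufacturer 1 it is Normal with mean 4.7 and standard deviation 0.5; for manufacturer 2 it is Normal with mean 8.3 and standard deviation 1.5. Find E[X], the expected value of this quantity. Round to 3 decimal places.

Component means — 1: 4.7; 2: 8.3.
E[X] = 0.71·4.7 + 0.29·8.3 = 5.744.

5.744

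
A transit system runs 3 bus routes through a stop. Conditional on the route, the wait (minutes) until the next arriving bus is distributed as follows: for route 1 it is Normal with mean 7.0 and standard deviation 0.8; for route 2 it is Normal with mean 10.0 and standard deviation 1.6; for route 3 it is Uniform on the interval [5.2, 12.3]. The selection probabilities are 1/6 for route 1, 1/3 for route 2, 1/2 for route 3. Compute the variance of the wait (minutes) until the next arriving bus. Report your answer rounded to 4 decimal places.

Per component, 1: μ=7, E[X²]=49.64; 2: μ=10, E[X²]=102.56; 3: μ=8.75, E[X²]=80.7633.
E[X] = 0.166667·7 + 0.333333·10 + 0.5·8.75 = 8.875.
E[X²] = 0.166667·49.64 + 0.333333·102.56 + 0.5·80.7633 = 82.8417.
Var(X) = E[X²] − (E[X])² = 82.8417 − 78.7656 = 4.07604.

4.0760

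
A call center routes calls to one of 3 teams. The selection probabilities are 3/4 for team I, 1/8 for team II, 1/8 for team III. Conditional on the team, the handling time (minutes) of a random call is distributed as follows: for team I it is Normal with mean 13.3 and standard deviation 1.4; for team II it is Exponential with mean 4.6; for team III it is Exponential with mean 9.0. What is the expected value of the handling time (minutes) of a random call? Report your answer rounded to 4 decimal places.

Component means — I: 13.3; II: 4.6; III: 9.
E[X] = 0.75·13.3 + 0.125·4.6 + 0.125·9 = 11.675.

11.6750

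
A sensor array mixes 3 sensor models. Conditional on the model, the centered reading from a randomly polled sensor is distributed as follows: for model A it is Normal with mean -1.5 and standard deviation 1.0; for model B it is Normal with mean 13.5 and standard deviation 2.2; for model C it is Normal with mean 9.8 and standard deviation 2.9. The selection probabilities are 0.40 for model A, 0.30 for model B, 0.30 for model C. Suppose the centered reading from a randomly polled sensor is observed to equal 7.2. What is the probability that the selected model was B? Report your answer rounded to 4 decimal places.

Likelihoods f(7.2 | ·): A: 1.4623e-17; B: 0.00300463; C: 0.0920382.
Posterior ∝ prior × likelihood. Numerator for B: 0.3·0.00300463 = 0.000901388.
Normalizing constant: 0.4·1.4623e-17 + 0.3·0.00300463 + 0.3·0.0920382 = 0.0285128.
P(B | observation) = 0.000901388 / 0.0285128 = 0.0316134.

0.0316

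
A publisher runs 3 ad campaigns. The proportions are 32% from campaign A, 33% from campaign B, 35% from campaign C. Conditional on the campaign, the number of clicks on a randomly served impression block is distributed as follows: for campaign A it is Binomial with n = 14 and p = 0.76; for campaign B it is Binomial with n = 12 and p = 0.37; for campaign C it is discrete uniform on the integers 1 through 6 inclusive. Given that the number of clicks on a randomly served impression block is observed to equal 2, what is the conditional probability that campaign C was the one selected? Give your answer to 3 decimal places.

Likelihoods P(X=2 | ·): A: 1.91957e-06; B: 0.0889924; C: 0.166667.
Posterior ∝ prior × likelihood. Numerator for C: 0.35·0.166667 = 0.0583333.
Normalizing constant: 0.32·1.91957e-06 + 0.33·0.0889924 + 0.35·0.166667 = 0.0877014.
P(C | observation) = 0.0583333 / 0.0877014 = 0.665135.

0.665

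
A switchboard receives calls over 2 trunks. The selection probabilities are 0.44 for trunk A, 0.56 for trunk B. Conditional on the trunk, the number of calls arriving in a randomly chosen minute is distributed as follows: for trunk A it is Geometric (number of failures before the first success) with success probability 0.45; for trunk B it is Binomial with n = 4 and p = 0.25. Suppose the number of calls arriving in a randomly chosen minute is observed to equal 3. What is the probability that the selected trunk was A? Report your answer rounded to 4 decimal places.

0.5565

Likelihoods P(X=3 | ·): A: 0.0748688; B: 0.046875.
Posterior ∝ prior × likelihood. Numerator for A: 0.44·0.0748688 = 0.0329423.
Normalizing constant: 0.44·0.0748688 + 0.56·0.046875 = 0.0591923.
P(A | observation) = 0.0329423 / 0.0591923 = 0.55653.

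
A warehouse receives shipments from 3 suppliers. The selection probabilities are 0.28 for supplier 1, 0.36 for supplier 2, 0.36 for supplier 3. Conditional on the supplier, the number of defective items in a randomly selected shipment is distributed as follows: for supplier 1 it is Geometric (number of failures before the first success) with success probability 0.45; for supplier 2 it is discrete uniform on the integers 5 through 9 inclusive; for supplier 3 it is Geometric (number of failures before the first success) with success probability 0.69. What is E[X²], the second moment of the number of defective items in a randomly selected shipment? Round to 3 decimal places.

For each component E[X²] = Var + (mean)², giving 1: 4.20988; 2: 51; 3: 0.852972.
Overall E[X²] = 0.28·4.20988 + 0.36·51 + 0.36·0.852972 = 19.8458.

19.846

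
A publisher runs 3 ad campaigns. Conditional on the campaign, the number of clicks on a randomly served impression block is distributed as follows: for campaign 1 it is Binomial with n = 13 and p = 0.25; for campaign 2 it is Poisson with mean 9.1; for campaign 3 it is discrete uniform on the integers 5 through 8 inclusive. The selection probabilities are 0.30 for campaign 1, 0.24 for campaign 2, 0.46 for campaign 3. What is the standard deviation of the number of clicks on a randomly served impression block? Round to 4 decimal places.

Per component, 1: μ=3.25, E[X²]=13; 2: μ=9.1, E[X²]=91.91; 3: μ=6.5, E[X²]=43.5.
E[X] = 0.3·3.25 + 0.24·9.1 + 0.46·6.5 = 6.149.
E[X²] = 0.3·13 + 0.24·91.91 + 0.46·43.5 = 45.9684.
Var(X) = E[X²] − (E[X])² = 45.9684 − 37.8102 = 8.1582.
SD(X) = √8.1582 = 2.85626.

2.8563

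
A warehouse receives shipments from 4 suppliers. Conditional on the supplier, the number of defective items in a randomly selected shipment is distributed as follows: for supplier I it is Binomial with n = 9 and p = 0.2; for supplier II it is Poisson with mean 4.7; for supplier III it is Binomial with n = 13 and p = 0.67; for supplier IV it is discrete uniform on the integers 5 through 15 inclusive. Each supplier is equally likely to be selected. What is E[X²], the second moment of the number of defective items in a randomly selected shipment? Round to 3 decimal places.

For each component E[X²] = Var + (mean)², giving I: 4.68; II: 26.79; III: 78.7384; IV: 110.
Overall E[X²] = 0.25·4.68 + 0.25·26.79 + 0.25·78.7384 + 0.25·110 = 55.0521.

55.052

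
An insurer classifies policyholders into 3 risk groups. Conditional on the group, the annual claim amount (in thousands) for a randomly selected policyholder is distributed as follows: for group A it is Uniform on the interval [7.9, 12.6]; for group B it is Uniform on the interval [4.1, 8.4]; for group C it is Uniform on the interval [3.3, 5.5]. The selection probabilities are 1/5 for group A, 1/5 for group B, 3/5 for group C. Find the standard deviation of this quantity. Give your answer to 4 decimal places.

Per component, A: μ=10.25, E[X²]=106.903; B: μ=6.25, E[X²]=40.6033; C: μ=4.4, E[X²]=19.7633.
E[X] = 0.2·10.25 + 0.2·6.25 + 0.6·4.4 = 5.94.
E[X²] = 0.2·106.903 + 0.2·40.6033 + 0.6·19.7633 = 41.3593.
Var(X) = E[X²] − (E[X])² = 41.3593 − 35.2836 = 6.07573.
SD(X) = √6.07573 = 2.4649.

2.4649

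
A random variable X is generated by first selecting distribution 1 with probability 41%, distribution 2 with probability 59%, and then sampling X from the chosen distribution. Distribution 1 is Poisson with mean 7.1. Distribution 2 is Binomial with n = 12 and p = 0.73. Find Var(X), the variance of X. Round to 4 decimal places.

Per component, 1: μ=7.1, E[X²]=57.51; 2: μ=8.76, E[X²]=79.1028.
E[X] = 0.41·7.1 + 0.59·8.76 = 8.0794.
E[X²] = 0.41·57.51 + 0.59·79.1028 = 70.2498.
Var(X) = E[X²] − (E[X])² = 70.2498 − 65.2767 = 4.97305.

4.9730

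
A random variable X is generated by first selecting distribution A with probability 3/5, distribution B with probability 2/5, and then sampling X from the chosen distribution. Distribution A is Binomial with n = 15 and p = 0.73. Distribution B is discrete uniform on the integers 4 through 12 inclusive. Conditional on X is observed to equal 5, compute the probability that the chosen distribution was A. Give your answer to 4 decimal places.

Likelihoods P(X=5 | ·): A: 0.00128176; B: 0.111111.
Posterior ∝ prior × likelihood. Numerator for A: 0.6·0.00128176 = 0.000769057.
Normalizing constant: 0.6·0.00128176 + 0.4·0.111111 = 0.0452135.
P(A | observation) = 0.000769057 / 0.0452135 = 0.0170095.

0.0170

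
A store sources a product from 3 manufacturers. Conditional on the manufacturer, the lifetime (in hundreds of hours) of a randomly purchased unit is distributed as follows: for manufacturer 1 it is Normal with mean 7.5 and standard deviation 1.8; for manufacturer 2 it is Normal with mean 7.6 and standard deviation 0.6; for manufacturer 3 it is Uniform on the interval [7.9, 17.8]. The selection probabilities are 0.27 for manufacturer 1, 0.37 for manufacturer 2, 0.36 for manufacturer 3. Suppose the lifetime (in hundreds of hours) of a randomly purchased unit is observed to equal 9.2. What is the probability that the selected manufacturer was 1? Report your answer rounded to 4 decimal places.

Likelihoods f(9.2 | ·): 1: 0.141889; 2: 0.0189933; 3: 0.10101.
Posterior ∝ prior × likelihood. Numerator for 1: 0.27·0.141889 = 0.0383099.
Normalizing constant: 0.27·0.141889 + 0.37·0.0189933 + 0.36·0.10101 = 0.0817011.
P(1 | observation) = 0.0383099 / 0.0817011 = 0.468904.

0.4689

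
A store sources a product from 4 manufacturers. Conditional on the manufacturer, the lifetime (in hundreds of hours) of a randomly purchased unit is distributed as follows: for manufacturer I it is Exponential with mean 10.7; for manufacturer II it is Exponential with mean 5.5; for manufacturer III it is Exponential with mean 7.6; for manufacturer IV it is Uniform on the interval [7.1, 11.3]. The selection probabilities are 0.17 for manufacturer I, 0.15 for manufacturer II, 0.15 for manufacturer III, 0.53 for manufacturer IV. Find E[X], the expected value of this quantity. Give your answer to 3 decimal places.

8.660

Component means — I: 10.7; II: 5.5; III: 7.6; IV: 9.2.
E[X] = 0.17·10.7 + 0.15·5.5 + 0.15·7.6 + 0.53·9.2 = 8.66.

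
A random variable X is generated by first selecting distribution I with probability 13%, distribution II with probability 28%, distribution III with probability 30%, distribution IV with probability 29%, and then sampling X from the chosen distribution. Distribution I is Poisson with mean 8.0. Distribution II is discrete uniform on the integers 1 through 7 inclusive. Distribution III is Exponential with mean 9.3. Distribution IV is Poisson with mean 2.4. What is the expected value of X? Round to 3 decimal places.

Component means — I: 8; II: 4; III: 9.3; IV: 2.4.
E[X] = 0.13·8 + 0.28·4 + 0.3·9.3 + 0.29·2.4 = 5.646.

5.646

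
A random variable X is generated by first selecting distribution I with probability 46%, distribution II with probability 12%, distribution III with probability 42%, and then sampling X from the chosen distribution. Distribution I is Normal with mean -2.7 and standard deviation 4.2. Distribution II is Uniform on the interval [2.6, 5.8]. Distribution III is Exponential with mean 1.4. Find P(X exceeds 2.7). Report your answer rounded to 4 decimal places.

Conditional on each component, P(X > 2.7): I: 0.0992714; II: 0.96875; III: 0.145356.
By total probability, P(X > 2.7) = 0.46·0.0992714 + 0.12·0.96875 + 0.42·0.145356 = 0.222964.

0.2230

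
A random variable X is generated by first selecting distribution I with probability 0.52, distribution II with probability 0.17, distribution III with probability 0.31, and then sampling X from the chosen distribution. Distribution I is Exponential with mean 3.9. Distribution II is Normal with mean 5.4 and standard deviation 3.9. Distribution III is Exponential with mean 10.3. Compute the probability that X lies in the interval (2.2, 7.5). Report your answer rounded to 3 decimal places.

0.405

Conditional on each component, P(2.2 < X < 7.5): I: 0.422714; II: 0.498909; III: 0.324879.
By total probability, P(2.2 < X < 7.5) = 0.52·0.422714 + 0.17·0.498909 + 0.31·0.324879 = 0.405338.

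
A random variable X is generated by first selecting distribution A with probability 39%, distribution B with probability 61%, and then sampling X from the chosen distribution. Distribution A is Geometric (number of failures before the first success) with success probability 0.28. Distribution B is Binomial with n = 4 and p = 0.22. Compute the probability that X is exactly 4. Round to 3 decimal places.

Conditional on each component, P(X = 4): A: 0.0752468; B: 0.00234256.
By total probability, P(X = 4) = 0.39·0.0752468 + 0.61·0.00234256 = 0.0307752.

0.031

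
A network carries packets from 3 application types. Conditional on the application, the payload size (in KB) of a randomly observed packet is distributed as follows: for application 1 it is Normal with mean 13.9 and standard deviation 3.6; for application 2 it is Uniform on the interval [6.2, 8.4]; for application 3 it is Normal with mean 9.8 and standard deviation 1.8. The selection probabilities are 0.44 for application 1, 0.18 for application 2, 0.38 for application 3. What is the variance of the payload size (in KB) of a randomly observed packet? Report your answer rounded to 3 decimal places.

Per component, 1: μ=13.9, E[X²]=206.17; 2: μ=7.3, E[X²]=53.6933; 3: μ=9.8, E[X²]=99.28.
E[X] = 0.44·13.9 + 0.18·7.3 + 0.38·9.8 = 11.154.
E[X²] = 0.44·206.17 + 0.18·53.6933 + 0.38·99.28 = 138.106.
Var(X) = E[X²] − (E[X])² = 138.106 − 124.412 = 13.6943.

13.694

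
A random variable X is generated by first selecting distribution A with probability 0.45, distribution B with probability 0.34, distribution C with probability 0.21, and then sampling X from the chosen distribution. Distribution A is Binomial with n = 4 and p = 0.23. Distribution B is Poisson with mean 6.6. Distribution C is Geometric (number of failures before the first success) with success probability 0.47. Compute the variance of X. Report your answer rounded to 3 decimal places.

10.145

Per component, A: μ=0.92, E[X²]=1.5548; B: μ=6.6, E[X²]=50.16; C: μ=1.12766, E[X²]=3.67089.
E[X] = 0.45·0.92 + 0.34·6.6 + 0.21·1.12766 = 2.89481.
E[X²] = 0.45·1.5548 + 0.34·50.16 + 0.21·3.67089 = 18.5249.
Var(X) = E[X²] − (E[X])² = 18.5249 − 8.37992 = 10.145.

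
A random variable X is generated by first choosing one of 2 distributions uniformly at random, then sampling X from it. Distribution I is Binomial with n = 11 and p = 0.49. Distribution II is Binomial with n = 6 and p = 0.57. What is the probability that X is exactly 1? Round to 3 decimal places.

Conditional on each component, P(X = 1): I: 0.00641639; II: 0.0502769.
By total probability, P(X = 1) = 0.5·0.00641639 + 0.5·0.0502769 = 0.0283466.

0.028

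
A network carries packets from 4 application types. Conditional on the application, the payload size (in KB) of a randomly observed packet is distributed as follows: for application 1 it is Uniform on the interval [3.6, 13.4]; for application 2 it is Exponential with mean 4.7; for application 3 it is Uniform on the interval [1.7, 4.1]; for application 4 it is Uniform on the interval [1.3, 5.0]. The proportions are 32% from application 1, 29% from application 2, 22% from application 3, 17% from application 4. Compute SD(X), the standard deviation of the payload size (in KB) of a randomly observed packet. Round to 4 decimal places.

3.8339

Per component, 1: μ=8.5, E[X²]=80.2533; 2: μ=4.7, E[X²]=44.18; 3: μ=2.9, E[X²]=8.89; 4: μ=3.15, E[X²]=11.0633.
E[X] = 0.32·8.5 + 0.29·4.7 + 0.22·2.9 + 0.17·3.15 = 5.2565.
E[X²] = 0.32·80.2533 + 0.29·44.18 + 0.22·8.89 + 0.17·11.0633 = 42.3298.
Var(X) = E[X²] − (E[X])² = 42.3298 − 27.6308 = 14.699.
SD(X) = √14.699 = 3.83393.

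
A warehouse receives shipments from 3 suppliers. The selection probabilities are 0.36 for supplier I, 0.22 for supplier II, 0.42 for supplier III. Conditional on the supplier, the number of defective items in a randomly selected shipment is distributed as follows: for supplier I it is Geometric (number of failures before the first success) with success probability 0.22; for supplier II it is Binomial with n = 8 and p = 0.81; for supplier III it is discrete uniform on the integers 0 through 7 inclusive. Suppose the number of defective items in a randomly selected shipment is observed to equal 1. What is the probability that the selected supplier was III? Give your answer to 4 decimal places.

Likelihoods P(X=1 | ·): I: 0.1716; II: 5.79229e-05; III: 0.125.
Posterior ∝ prior × likelihood. Numerator for III: 0.42·0.125 = 0.0525.
Normalizing constant: 0.36·0.1716 + 0.22·5.79229e-05 + 0.42·0.125 = 0.114289.
P(III | observation) = 0.0525 / 0.114289 = 0.459363.

0.4594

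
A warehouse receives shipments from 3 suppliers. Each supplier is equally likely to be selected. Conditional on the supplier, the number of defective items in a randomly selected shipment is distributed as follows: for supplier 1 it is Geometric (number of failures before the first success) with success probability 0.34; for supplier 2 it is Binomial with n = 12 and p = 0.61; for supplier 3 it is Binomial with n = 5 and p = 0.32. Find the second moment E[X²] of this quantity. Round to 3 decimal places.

23.188

For each component E[X²] = Var + (mean)², giving 1: 9.47751; 2: 56.4372; 3: 3.648.
Overall E[X²] = 0.333333·9.47751 + 0.333333·56.4372 + 0.333333·3.648 = 23.1876.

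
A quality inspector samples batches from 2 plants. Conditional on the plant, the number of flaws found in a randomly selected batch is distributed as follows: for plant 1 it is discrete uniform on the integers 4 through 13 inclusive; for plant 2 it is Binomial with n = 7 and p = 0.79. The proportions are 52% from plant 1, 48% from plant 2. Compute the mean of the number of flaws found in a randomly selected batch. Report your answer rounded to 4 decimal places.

7.0744

Component means — 1: 8.5; 2: 5.53.
E[X] = 0.52·8.5 + 0.48·5.53 = 7.0744.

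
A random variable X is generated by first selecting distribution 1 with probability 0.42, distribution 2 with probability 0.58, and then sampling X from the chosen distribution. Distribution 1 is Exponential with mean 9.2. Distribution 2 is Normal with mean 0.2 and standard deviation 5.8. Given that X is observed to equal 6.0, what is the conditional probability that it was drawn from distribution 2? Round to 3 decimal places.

Likelihoods f(6.0 | ·): 1: 0.0566209; 2: 0.0417191.
Posterior ∝ prior × likelihood. Numerator for 2: 0.58·0.0417191 = 0.0241971.
Normalizing constant: 0.42·0.0566209 + 0.58·0.0417191 = 0.0479778.
P(2 | observation) = 0.0241971 / 0.0479778 = 0.504338.

0.504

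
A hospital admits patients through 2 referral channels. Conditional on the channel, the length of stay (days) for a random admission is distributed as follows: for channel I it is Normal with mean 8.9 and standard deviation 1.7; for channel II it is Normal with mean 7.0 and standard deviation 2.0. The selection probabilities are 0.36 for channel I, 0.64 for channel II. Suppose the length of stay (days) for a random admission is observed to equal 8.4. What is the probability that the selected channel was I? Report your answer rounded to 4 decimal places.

Likelihoods f(8.4 | ·): I: 0.224738; II: 0.156127.
Posterior ∝ prior × likelihood. Numerator for I: 0.36·0.224738 = 0.0809057.
Normalizing constant: 0.36·0.224738 + 0.64·0.156127 = 0.180827.
P(I | observation) = 0.0809057 / 0.180827 = 0.447421.

0.4474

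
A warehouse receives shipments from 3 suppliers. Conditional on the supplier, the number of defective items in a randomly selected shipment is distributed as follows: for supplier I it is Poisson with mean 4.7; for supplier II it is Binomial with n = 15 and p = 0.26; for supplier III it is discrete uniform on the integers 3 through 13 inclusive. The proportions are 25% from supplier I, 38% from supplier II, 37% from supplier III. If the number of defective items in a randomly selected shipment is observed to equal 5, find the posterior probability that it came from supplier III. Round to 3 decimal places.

0.234

Likelihoods P(X=5 | ·): I: 0.17383; II: 0.175687; III: 0.0909091.
Posterior ∝ prior × likelihood. Numerator for III: 0.37·0.0909091 = 0.0336364.
Normalizing constant: 0.25·0.17383 + 0.38·0.175687 + 0.37·0.0909091 = 0.143855.
P(III | observation) = 0.0336364 / 0.143855 = 0.233822.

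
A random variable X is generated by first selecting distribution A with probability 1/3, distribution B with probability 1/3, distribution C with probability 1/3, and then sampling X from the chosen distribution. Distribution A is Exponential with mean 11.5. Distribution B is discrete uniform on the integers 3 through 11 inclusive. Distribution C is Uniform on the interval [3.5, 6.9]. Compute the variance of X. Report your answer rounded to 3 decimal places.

53.647

Per component, A: μ=11.5, E[X²]=264.5; B: μ=7, E[X²]=55.6667; C: μ=5.2, E[X²]=28.0033.
E[X] = 0.333333·11.5 + 0.333333·7 + 0.333333·5.2 = 7.9.
E[X²] = 0.333333·264.5 + 0.333333·55.6667 + 0.333333·28.0033 = 116.057.
Var(X) = E[X²] − (E[X])² = 116.057 − 62.41 = 53.6467.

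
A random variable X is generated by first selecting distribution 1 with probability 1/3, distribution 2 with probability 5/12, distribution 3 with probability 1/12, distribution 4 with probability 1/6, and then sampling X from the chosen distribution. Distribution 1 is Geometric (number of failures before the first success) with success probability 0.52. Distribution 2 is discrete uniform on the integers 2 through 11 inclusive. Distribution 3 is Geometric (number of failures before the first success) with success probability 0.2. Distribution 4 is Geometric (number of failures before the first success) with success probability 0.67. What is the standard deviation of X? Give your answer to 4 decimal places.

3.6477

Per component, 1: μ=0.923077, E[X²]=2.62722; 2: μ=6.5, E[X²]=50.5; 3: μ=4, E[X²]=36; 4: μ=0.492537, E[X²]=0.977723.
E[X] = 0.333333·0.923077 + 0.416667·6.5 + 0.0833333·4 + 0.166667·0.492537 = 3.43145.
E[X²] = 0.333333·2.62722 + 0.416667·50.5 + 0.0833333·36 + 0.166667·0.977723 = 25.0804.
Var(X) = E[X²] − (E[X])² = 25.0804 − 11.7748 = 13.3055.
SD(X) = √13.3055 = 3.64767.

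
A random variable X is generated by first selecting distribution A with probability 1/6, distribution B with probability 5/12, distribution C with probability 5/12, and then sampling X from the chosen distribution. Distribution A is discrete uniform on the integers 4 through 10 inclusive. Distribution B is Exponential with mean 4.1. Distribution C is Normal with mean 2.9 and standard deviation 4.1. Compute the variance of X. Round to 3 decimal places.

16.676

Per component, A: μ=7, E[X²]=53; B: μ=4.1, E[X²]=33.62; C: μ=2.9, E[X²]=25.22.
E[X] = 0.166667·7 + 0.416667·4.1 + 0.416667·2.9 = 4.08333.
E[X²] = 0.166667·53 + 0.416667·33.62 + 0.416667·25.22 = 33.35.
Var(X) = E[X²] − (E[X])² = 33.35 − 16.6736 = 16.6764.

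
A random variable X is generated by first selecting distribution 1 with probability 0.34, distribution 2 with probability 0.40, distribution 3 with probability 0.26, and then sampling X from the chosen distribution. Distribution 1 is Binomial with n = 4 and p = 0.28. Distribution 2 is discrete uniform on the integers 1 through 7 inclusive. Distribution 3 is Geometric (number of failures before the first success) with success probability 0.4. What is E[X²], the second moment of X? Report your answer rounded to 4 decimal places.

10.2607

For each component E[X²] = Var + (mean)², giving 1: 2.0608; 2: 20; 3: 6.
Overall E[X²] = 0.34·2.0608 + 0.4·20 + 0.26·6 = 10.2607.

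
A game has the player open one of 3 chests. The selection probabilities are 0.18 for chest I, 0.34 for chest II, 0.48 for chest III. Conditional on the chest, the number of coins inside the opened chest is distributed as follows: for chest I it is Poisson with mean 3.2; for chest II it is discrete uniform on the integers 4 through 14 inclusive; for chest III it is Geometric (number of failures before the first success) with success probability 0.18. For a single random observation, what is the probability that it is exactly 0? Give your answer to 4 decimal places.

0.0937

Conditional on each chest, P(X = 0): I: 0.0407622; II: 0; III: 0.18.
By total probability, P(X = 0) = 0.18·0.0407622 + 0.34·0 + 0.48·0.18 = 0.0937372.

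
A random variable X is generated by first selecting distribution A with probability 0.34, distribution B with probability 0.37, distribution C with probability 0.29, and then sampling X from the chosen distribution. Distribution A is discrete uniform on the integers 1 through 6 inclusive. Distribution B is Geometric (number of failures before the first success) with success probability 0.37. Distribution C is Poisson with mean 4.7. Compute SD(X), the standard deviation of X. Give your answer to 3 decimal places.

2.360

Per component, A: μ=3.5, E[X²]=15.1667; B: μ=1.7027, E[X²]=7.5011; C: μ=4.7, E[X²]=26.79.
E[X] = 0.34·3.5 + 0.37·1.7027 + 0.29·4.7 = 3.183.
E[X²] = 0.34·15.1667 + 0.37·7.5011 + 0.29·26.79 = 15.7012.
Var(X) = E[X²] − (E[X])² = 15.7012 − 10.1315 = 5.56968.
SD(X) = √5.56968 = 2.36002.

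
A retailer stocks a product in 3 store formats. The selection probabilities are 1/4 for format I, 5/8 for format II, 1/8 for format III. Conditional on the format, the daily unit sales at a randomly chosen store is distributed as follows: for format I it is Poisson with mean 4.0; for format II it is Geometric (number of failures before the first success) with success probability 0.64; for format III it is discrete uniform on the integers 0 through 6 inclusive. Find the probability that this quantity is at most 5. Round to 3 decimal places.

Conditional on each format, P(X ≤ 5): I: 0.78513; II: 0.997823; III: 0.857143.
By total probability, P(X ≤ 5) = 0.25·0.78513 + 0.625·0.997823 + 0.125·0.857143 = 0.927065.

0.927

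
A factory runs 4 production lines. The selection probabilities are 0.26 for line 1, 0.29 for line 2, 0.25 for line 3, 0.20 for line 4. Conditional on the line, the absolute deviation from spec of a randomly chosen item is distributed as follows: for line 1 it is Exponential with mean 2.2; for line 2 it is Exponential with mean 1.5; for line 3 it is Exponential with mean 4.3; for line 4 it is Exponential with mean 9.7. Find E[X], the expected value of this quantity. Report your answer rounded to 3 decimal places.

4.022

Component means — 1: 2.2; 2: 1.5; 3: 4.3; 4: 9.7.
E[X] = 0.26·2.2 + 0.29·1.5 + 0.25·4.3 + 0.2·9.7 = 4.022.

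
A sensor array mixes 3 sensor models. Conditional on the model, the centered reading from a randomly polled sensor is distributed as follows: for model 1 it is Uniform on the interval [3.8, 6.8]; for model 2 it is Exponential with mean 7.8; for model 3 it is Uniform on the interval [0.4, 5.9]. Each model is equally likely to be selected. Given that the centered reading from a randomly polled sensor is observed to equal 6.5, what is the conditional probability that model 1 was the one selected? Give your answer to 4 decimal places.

Likelihoods f(6.5 | ·): 1: 0.333333; 2: 0.0557177; 3: 0.
Posterior ∝ prior × likelihood. Numerator for 1: 0.333333·0.333333 = 0.111111.
Normalizing constant: 0.333333·0.333333 + 0.333333·0.0557177 + 0.333333·0 = 0.129684.
P(1 | observation) = 0.111111 / 0.129684 = 0.856786.

0.8568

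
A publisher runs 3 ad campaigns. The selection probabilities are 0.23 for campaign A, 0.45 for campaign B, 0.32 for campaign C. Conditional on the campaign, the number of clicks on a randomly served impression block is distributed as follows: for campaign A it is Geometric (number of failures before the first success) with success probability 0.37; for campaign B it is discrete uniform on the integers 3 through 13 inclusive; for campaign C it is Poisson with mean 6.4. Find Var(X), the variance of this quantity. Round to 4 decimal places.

13.7034

Per component, A: μ=1.7027, E[X²]=7.5011; B: μ=8, E[X²]=74; C: μ=6.4, E[X²]=47.36.
E[X] = 0.23·1.7027 + 0.45·8 + 0.32·6.4 = 6.03962.
E[X²] = 0.23·7.5011 + 0.45·74 + 0.32·47.36 = 50.1805.
Var(X) = E[X²] − (E[X])² = 50.1805 − 36.477 = 13.7034.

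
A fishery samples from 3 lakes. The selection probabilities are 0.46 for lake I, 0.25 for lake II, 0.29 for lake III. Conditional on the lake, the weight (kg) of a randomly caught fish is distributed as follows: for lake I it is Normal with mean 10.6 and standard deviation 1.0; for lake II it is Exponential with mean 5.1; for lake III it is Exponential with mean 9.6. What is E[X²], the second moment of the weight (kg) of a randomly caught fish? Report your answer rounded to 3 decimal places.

118.603

For each component E[X²] = Var + (mean)², giving I: 113.36; II: 52.02; III: 184.32.
Overall E[X²] = 0.46·113.36 + 0.25·52.02 + 0.29·184.32 = 118.603.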